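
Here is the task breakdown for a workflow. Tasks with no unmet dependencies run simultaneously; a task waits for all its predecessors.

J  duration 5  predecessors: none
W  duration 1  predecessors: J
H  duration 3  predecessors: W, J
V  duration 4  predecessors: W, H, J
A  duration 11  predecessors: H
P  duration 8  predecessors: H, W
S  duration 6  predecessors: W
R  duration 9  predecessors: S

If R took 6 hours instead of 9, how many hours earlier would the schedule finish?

The binding path is J→W→S→R = 5+1+6+9 = 21; finish at 21 hours.
R is on the critical path; changing it to 6 makes that path 18 hours.
Now J→W→H→A = 5+1+3+11 = 20 is longest, so the finish becomes 20 hours.
Change in finish: 20 − 21 = -1 hours.

1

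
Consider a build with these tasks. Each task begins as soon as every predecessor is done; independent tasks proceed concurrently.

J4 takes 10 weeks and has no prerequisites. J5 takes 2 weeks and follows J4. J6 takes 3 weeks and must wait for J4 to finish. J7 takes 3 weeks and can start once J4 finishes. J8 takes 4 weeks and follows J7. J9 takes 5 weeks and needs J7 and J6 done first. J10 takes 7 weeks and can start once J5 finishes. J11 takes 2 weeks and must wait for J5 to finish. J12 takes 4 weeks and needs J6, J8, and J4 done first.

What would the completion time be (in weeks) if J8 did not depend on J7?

Original critical path: J4→J7→J8→J12 = 10+3+4+4 = 21 ⇒ 21 weeks.
Without J7→J8, J8's earliest start moves from 13 to 0.
The longest chain is now J4→J5→J10 = 10+2+7 = 19, so the plan takes 19 weeks.

19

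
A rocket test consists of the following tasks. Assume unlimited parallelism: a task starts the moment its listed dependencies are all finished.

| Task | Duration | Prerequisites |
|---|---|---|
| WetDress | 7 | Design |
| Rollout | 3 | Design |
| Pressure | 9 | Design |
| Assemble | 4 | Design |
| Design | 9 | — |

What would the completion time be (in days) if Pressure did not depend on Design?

16

With the dependency in place, Design→Pressure = 9+9 = 18 sets the finish at 18 days.
Without Design→Pressure, Pressure's earliest start moves from 9 to 0.
After: Design→WetDress = 9+7 = 16 → 16 days.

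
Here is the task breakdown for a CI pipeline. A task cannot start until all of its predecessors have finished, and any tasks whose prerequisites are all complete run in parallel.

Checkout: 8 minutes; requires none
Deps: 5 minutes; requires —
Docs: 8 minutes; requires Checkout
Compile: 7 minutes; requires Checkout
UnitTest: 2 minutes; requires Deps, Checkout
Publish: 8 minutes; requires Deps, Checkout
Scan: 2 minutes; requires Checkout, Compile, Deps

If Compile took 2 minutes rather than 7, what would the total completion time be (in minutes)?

As given, the longest chain is Checkout→Compile→Scan = 8+7+2 = 17, so the finish is 17 minutes.
Compile is on the critical path; changing it to 2 makes that path 12 minutes.
Now Checkout→Docs = 8+8 = 16 is longest, so the finish becomes 16 minutes.

16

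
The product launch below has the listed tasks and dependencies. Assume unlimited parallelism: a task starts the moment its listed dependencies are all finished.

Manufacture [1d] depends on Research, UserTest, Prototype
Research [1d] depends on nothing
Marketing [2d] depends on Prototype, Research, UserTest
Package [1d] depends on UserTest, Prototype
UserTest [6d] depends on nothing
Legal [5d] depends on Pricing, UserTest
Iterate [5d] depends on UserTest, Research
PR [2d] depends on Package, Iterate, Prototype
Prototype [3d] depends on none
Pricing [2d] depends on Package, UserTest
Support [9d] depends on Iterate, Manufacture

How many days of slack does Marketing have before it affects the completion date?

UserTest→Iterate→Support = 6+5+9 = 20 sets the makespan at 20 days.
The longest chain containing Marketing totals 8 days.
So Marketing can slip 20 − 8 = 12 days.

12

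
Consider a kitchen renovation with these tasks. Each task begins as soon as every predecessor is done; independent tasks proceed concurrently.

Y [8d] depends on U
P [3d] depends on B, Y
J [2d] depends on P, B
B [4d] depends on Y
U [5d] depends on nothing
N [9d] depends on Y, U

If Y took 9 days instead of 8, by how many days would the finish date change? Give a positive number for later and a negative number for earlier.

Actual critical path: U→Y→B→P→J = 5+8+4+3+2 = 22 ⇒ 22 days.
Y lies on that path, so at 9 days the path becomes 23 days.
No other chain overtakes it, so the finish is 23 days.
Change in finish: 23 − 22 = +1 days.

1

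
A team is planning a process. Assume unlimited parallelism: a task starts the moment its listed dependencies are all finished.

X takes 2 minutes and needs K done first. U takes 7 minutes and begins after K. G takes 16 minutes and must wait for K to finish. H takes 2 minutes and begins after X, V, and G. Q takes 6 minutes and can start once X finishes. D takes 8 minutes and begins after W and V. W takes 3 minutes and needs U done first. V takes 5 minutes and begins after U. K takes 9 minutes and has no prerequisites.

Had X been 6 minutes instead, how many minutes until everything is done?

Critical path before the change: K→U→V→D = 9+7+5+8 = 29 giving 29 minutes.
X is off the critical path — its longest chain is 17 minutes, giving 12 of slack.
No other chain overtakes it, so the finish is 29 minutes.

29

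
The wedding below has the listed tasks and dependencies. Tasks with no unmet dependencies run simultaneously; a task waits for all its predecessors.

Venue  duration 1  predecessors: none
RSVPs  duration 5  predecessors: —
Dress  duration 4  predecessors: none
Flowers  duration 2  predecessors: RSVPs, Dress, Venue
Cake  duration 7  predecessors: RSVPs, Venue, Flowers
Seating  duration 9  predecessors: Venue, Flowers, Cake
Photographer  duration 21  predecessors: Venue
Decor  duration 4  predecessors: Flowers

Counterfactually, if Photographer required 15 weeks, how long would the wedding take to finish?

As given, the longest chain is RSVPs→Flowers→Cake→Seating = 5+2+7+9 = 23, so the finish is 23 weeks.
Photographer has 1 week of float (longest path through it is 22).
The critical path is still RSVPs→Flowers→Cake→Seating; finish is now 23 weeks.

23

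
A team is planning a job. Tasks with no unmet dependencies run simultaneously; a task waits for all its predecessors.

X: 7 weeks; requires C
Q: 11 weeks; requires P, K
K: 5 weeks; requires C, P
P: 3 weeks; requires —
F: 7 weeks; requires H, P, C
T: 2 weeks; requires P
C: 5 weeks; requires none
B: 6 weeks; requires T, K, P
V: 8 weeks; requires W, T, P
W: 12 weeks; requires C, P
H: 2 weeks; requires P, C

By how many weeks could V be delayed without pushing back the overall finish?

The longest chain is C→W→V = 5+12+8 = 25; overall finish 25 weeks.
V finishes as early as 25 and must finish by 25.
Slack of V = 17 − 17 = 0 weeks.

0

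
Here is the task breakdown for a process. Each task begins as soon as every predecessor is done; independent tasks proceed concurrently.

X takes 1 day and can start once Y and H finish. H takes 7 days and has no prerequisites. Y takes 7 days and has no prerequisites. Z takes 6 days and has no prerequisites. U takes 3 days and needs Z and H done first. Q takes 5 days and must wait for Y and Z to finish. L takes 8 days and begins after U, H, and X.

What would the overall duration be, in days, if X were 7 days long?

22

Critical path before the change: H→U→L = 7+3+8 = 18 giving 18 days.
The longest path through X is only 16 days, so X has float 2.
New critical path: Y→X→L = 7+7+8 = 22 ⇒ 22 days.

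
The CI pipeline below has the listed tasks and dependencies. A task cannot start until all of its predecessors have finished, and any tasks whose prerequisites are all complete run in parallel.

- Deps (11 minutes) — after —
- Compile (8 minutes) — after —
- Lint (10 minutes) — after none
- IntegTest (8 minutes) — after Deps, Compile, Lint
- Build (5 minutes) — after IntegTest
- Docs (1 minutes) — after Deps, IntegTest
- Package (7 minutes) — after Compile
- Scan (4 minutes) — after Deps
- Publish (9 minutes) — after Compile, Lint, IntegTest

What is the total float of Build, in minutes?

4

Critical path: Deps→IntegTest→Publish = 11+8+9 = 28, so the finish is 28 minutes.
Longest path through Build: 24 minutes (earliest finish 24, latest finish 28).
Slack of Build = 23 − 19 = 4 minutes.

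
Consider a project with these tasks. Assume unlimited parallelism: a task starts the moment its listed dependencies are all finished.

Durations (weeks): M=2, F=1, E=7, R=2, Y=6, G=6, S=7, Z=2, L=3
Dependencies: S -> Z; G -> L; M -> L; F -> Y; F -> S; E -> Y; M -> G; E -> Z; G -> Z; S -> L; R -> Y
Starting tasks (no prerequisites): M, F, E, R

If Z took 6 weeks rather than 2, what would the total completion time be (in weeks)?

14

Baseline: E→Y = 7+6 = 13 → 13 weeks.
Z is off the critical path — its longest chain is 10 weeks, giving 3 of slack.
New critical path: M→G→Z = 2+6+6 = 14 ⇒ 14 weeks.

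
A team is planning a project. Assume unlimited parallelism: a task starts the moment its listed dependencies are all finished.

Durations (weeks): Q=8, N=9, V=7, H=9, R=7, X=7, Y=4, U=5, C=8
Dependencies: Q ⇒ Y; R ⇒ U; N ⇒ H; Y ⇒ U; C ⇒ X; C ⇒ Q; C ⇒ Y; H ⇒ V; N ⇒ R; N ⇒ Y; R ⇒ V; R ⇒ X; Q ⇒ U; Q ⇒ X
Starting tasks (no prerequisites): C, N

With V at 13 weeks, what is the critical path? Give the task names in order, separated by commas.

Actual critical path: N→H→V = 9+9+7 = 25 ⇒ 25 weeks.
V lies on that path, so at 13 weeks the path becomes 31 weeks.
The critical path is still N→H→V; finish is now 31 weeks.

N, H, V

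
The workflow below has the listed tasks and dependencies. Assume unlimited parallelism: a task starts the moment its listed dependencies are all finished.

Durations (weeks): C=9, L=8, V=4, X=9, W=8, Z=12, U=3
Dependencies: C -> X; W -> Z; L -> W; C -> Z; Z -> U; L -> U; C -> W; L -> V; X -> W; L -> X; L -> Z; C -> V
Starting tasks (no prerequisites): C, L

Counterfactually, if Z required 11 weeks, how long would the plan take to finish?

40

The binding path is C→X→W→Z→U = 9+9+8+12+3 = 41; finish at 41 weeks.
Z lies on that path, so at 11 weeks the path becomes 40 weeks.
The critical path is still C→X→W→Z→U; finish is now 40 weeks.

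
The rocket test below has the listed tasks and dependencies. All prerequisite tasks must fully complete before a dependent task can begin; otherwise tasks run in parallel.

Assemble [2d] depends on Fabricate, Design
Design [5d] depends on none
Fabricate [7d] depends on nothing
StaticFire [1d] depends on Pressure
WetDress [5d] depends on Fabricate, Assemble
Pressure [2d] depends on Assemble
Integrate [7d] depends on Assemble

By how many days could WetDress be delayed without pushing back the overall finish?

2

Fabricate→Assemble→Integrate = 7+2+7 = 16 sets the makespan at 16 days.
Longest path through WetDress: 14 days (earliest finish 14, latest finish 16).
So WetDress can slip 16 − 14 = 2 days.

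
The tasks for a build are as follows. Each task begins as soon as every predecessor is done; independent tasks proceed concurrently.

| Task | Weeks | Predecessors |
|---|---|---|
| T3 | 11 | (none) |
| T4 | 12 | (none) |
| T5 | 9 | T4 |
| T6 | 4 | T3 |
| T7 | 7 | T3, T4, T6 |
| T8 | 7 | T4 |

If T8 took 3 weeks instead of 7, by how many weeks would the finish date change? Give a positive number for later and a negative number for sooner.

0

As given, the longest chain is T3→T6→T7 = 11+4+7 = 22, so the finish is 22 weeks.
The longest path through T8 is only 19 weeks, so T8 has float 3.
No other chain overtakes it, so the finish is 22 weeks.
Change in finish: 22 − 22 = +0 weeks.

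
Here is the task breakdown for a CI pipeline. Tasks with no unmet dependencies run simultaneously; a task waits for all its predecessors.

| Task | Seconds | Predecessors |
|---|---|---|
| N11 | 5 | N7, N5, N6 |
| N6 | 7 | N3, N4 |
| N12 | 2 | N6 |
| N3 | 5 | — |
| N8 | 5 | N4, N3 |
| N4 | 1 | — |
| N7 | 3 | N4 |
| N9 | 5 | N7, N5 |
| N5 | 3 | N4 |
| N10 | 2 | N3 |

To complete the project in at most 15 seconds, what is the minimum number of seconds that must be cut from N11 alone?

2

Current finish: 17 seconds; target: 15.
N11 is on every critical path, so each second cut from N11 cuts the finish by one (this holds down to a finish of 14).
Need 17 − 15 = 2 seconds off N11 → N11 becomes 3 seconds, finish becomes 15.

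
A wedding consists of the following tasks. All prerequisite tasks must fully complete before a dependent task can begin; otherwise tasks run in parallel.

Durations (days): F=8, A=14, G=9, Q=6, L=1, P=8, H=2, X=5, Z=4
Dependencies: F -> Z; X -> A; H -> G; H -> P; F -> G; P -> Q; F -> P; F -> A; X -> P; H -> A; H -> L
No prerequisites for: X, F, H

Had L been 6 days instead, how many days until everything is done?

22

The binding path is F→P→Q = 8+8+6 = 22; finish at 22 days.
L has 19 days of float (longest path through it is 3).
That remains the longest chain; total 22 days.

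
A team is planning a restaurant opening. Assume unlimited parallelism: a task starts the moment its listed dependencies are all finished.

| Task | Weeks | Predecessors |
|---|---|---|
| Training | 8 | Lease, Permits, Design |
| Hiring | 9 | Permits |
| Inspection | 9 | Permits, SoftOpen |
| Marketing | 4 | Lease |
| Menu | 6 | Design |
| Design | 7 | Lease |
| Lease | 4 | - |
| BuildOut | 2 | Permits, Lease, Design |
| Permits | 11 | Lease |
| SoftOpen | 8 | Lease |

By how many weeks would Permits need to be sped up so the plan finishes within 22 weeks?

Current finish: 24 weeks; target: 22.
Permits is on every critical path, so each week cut from Permits cuts the finish by one (this holds down to a finish of 21).
Need 24 − 22 = 2 weeks off Permits → Permits becomes 9 weeks, finish becomes 22.

2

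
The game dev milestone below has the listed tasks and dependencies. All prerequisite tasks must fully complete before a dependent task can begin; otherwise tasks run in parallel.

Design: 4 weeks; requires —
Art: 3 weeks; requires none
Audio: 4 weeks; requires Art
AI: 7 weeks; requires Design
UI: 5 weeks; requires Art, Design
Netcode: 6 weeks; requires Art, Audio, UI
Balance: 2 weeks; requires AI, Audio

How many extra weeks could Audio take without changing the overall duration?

2

Critical path: Design→UI→Netcode = 4+5+6 = 15, so the finish is 15 weeks.
The longest chain containing Audio totals 13 weeks.
Float = 15 − 13 = 2.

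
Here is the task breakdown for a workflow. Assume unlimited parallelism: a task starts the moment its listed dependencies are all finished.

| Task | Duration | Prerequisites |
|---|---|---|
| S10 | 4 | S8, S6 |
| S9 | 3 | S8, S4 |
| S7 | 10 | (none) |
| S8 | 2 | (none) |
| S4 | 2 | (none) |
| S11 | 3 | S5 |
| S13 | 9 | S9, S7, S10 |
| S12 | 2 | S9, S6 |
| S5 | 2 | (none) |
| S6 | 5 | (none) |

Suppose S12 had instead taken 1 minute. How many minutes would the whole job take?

19

Critical path before the change: S7→S13 = 10+9 = 19 giving 19 minutes.
S12 has 12 minutes of float (longest path through it is 7).
No other chain overtakes it, so the finish is 19 minutes.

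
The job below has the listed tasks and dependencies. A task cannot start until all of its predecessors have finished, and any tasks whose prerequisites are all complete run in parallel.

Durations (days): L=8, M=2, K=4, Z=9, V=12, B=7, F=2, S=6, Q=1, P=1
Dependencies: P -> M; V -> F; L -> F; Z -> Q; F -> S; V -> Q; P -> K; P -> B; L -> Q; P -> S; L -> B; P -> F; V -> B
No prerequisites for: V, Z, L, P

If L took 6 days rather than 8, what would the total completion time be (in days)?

20

Baseline: V→F→S = 12+2+6 = 20 → 20 days.
L is off the critical path — its longest chain is 16 days, giving 4 of slack.
The critical path is still V→F→S; finish is now 20 days.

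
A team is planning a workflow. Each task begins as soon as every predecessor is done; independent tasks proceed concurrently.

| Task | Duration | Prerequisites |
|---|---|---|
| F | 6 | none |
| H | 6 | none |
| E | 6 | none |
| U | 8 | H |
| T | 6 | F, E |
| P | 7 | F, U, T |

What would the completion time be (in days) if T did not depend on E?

With the dependency in place, H→U→P = 6+8+7 = 21 sets the finish at 21 days.
Dropping E→T doesn't change T's earliest start (6); another predecessor still binds.
New critical path: H→U→P = 6+8+7 = 21 ⇒ 21 days.

21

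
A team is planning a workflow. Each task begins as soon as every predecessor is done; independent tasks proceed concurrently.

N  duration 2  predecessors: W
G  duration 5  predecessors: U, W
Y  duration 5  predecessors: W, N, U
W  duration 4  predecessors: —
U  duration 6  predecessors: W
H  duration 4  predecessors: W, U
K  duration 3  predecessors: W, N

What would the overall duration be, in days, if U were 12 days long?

21

Actual critical path: W→U→G = 4+6+5 = 15 ⇒ 15 days.
Since U is critical, the +6 change carries straight to that chain (now 21 days).
No other chain overtakes it, so the finish is 21 days.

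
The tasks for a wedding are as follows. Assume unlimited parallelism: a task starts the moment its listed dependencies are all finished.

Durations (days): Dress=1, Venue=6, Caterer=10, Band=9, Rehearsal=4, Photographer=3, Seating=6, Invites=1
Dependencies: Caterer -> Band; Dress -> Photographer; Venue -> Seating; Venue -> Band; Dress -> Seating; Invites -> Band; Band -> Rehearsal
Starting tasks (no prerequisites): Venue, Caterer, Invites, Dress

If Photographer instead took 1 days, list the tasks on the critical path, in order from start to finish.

Caterer, Band, Rehearsal

Baseline: Caterer→Band→Rehearsal = 10+9+4 = 23 → 23 days.
Photographer is off the critical path — its longest chain is 4 days, giving 19 of slack.
No other chain overtakes it, so the finish is 23 days.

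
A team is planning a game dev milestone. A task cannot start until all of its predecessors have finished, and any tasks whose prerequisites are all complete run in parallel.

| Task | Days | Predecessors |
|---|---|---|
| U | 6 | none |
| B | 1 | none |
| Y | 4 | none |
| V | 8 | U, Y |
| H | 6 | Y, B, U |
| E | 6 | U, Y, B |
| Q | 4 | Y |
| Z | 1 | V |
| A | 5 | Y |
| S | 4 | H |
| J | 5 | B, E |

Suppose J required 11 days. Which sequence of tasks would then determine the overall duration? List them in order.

U, E, J

Critical path before the change: U→E→J = 6+6+5 = 17 giving 17 days.
J is on the critical path; changing it to 11 makes that path 23 days.
That remains the longest chain; total 23 days.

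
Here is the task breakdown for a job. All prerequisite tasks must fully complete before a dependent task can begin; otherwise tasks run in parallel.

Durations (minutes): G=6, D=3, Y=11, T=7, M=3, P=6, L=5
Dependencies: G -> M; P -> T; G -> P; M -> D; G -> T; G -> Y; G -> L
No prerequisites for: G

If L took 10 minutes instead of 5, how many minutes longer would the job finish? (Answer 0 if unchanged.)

0

Actual critical path: G→P→T = 6+6+7 = 19 ⇒ 19 minutes.
L has 8 minutes of float (longest path through it is 11).
That remains the longest chain; total 19 minutes.
Change in finish: 19 − 19 = +0 minutes.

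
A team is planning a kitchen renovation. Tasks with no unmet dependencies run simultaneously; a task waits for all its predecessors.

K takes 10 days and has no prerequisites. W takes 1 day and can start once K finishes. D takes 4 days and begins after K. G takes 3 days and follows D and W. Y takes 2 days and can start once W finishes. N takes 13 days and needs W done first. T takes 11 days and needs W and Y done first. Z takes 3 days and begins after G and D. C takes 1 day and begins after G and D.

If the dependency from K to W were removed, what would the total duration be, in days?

With the dependency in place, K→W→Y→T = 10+1+2+11 = 24 sets the finish at 24 days.
Without K→W, W's earliest start moves from 10 to 0.
The longest chain is now K→D→G→Z = 10+4+3+3 = 20, so the job takes 20 days.

20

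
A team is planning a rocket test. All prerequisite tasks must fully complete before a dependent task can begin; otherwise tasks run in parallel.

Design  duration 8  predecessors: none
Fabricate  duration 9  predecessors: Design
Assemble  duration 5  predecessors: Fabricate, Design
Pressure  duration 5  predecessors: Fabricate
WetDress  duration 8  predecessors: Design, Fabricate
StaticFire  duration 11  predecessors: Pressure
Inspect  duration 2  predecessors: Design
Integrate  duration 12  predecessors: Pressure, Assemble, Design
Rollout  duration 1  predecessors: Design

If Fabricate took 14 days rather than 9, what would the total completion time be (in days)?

39

Baseline: Design→Fabricate→Assemble→Integrate = 8+9+5+12 = 34 → 34 days.
Since Fabricate is critical, the +5 change carries straight to that chain (now 39 days).
The critical path is still Design→Fabricate→Assemble→Integrate; finish is now 39 days.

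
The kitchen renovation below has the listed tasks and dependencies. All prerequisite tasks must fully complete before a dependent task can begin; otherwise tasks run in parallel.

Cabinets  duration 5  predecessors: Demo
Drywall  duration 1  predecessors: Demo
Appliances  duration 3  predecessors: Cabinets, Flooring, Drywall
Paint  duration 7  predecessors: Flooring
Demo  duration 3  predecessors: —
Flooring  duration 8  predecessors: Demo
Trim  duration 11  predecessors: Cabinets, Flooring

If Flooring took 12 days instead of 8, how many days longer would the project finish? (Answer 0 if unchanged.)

4

As given, the longest chain is Demo→Flooring→Trim = 3+8+11 = 22, so the finish is 22 days.
Flooring is on the critical path; changing it to 12 makes that path 26 days.
That remains the longest chain; total 26 days.
Change in finish: 26 − 22 = +4 days.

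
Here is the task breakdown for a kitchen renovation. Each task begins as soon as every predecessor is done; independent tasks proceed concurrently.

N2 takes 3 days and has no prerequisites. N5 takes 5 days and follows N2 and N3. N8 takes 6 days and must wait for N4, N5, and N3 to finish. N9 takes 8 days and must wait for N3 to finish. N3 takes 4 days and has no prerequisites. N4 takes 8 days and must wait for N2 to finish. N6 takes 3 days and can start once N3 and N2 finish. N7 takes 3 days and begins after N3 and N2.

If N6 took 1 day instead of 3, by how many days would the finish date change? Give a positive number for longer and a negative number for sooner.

0

Actual critical path: N2→N4→N8 = 3+8+6 = 17 ⇒ 17 days.
The longest path through N6 is only 7 days, so N6 has float 10.
The critical path is still N2→N4→N8; finish is now 17 days.
Change in finish: 17 − 17 = +0 days.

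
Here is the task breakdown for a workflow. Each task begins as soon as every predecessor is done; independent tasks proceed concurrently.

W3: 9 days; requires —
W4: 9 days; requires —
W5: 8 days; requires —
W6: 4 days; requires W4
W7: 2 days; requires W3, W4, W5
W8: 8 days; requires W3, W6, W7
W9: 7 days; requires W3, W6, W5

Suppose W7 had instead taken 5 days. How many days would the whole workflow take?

The binding path is W4→W6→W8 = 9+4+8 = 21; finish at 21 days.
W7 has 2 days of float (longest path through it is 19).
Now W3→W7→W8 = 9+5+8 = 22 is longest, so the finish becomes 22 days.

22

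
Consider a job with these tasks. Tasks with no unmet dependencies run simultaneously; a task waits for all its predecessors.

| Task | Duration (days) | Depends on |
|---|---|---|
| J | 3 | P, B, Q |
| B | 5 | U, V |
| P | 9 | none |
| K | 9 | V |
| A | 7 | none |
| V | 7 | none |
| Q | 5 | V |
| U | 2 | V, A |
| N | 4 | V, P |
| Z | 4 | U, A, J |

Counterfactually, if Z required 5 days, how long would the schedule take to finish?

22

Baseline: A→U→B→J→Z = 7+2+5+3+4 = 21 → 21 days.
Z lies on that path, so at 5 days the path becomes 22 days.
That remains the longest chain; total 22 days.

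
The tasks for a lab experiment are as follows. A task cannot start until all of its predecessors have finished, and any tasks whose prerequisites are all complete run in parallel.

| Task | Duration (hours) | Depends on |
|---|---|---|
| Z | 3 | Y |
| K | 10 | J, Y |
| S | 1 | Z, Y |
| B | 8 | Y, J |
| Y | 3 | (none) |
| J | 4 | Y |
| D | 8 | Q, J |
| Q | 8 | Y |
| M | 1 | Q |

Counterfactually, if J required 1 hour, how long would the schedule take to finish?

The binding path is Y→Q→D = 3+8+8 = 19; finish at 19 hours.
J has 2 hours of float (longest path through it is 17).
The critical path is still Y→Q→D; finish is now 19 hours.

19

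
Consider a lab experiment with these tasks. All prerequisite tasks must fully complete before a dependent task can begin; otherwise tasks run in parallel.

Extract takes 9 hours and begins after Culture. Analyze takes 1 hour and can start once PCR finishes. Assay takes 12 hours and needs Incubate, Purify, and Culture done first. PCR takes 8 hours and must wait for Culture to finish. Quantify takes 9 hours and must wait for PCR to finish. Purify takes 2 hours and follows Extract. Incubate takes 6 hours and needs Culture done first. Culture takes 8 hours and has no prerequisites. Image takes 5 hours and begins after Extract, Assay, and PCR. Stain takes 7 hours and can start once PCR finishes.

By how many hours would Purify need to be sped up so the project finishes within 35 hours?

1

Current finish: 36 hours; target: 35.
Purify is on every critical path, so each hour cut from Purify cuts the finish by one (this holds down to a finish of 35).
Need 36 − 35 = 1 hour off Purify → Purify becomes 1 hour, finish becomes 35.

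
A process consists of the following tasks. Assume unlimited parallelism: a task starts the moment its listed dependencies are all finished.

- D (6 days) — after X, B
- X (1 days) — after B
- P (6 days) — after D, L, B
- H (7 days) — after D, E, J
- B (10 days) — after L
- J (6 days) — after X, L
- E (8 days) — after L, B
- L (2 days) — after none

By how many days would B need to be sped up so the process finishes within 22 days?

5

Current finish: 27 days; target: 22.
B is on every critical path, so each day cut from B cuts the finish by one (this holds down to a finish of 18).
Need 27 − 22 = 5 days off B → B becomes 5 days, finish becomes 22.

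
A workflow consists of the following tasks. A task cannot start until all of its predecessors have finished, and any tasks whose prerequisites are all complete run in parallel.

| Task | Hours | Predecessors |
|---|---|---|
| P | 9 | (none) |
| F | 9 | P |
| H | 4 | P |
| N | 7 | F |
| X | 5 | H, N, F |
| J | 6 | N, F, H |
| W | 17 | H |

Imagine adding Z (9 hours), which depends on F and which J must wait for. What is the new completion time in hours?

33

Originally the job takes 31 hours.
With Z inserted, J now waits for max(N, F, H, Z).
New critical path: P→F→Z→J = 9+9+9+6 = 33 ⇒ 33 hours.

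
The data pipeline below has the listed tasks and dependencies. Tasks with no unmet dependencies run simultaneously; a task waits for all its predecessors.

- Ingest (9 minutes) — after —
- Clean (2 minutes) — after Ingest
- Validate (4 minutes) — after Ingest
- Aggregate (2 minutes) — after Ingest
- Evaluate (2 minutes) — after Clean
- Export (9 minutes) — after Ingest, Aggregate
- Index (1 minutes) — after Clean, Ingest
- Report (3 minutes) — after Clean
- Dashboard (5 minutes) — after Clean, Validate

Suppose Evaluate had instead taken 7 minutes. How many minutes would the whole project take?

Critical path before the change: Ingest→Aggregate→Export = 9+2+9 = 20 giving 20 minutes.
Evaluate is off the critical path — its longest chain is 13 minutes, giving 7 of slack.
The critical path is still Ingest→Aggregate→Export; finish is now 20 minutes.

20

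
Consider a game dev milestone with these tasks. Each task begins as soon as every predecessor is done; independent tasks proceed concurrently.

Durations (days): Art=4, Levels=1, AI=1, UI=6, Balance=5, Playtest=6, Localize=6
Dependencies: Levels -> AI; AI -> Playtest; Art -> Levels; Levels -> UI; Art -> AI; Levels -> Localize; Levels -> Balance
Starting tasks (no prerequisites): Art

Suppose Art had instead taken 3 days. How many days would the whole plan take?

Critical path before the change: Art→Levels→AI→Playtest = 4+1+1+6 = 12 giving 12 days.
Art lies on that path, so at 3 days the path becomes 11 days.
The critical path is still Art→Levels→AI→Playtest; finish is now 11 days.

11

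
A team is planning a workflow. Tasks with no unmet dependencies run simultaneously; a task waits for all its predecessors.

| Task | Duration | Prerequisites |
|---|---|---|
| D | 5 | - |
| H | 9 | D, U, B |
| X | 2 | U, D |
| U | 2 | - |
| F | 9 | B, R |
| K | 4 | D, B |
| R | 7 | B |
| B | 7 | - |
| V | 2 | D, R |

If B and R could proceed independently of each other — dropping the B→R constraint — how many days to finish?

16

Before: longest chain B→R→F = 7+7+9 = 23, finish 23.
Without B→R, R's earliest start moves from 7 to 0.
New critical path: B→H = 7+9 = 16 ⇒ 16 days.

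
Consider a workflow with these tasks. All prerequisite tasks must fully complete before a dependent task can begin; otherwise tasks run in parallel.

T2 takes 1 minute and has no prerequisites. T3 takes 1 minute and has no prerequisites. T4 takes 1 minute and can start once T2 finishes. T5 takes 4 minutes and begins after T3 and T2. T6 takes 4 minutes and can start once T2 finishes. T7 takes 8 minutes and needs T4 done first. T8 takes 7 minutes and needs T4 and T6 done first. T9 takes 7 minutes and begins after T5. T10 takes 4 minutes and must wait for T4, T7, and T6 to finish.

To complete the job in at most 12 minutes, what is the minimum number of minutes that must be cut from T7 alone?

2

Current finish: 14 minutes; target: 12.
T7 is on every critical path, so each minute cut from T7 cuts the finish by one (this holds down to a finish of 12).
Need 14 − 12 = 2 minutes off T7 → T7 becomes 6 minutes, finish becomes 12.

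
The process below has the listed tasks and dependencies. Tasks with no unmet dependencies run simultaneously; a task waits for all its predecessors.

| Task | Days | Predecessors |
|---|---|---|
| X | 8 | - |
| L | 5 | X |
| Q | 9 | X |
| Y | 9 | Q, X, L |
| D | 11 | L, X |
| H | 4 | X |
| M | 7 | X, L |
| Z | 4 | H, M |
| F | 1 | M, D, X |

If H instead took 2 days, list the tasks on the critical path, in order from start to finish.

X, Q, Y

Actual critical path: X→Q→Y = 8+9+9 = 26 ⇒ 26 days.
The longest path through H is only 16 days, so H has float 10.
The critical path is still X→Q→Y; finish is now 26 days.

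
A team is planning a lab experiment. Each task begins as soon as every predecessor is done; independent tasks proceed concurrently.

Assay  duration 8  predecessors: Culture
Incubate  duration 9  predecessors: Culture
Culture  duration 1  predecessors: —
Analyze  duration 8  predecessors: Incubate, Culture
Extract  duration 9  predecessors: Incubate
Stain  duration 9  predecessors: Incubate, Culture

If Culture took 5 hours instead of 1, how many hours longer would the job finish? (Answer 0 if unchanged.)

4

Actual critical path: Culture→Incubate→Extract = 1+9+9 = 19 ⇒ 19 hours.
Since Culture is critical, the +4 change carries straight to that chain (now 23 hours).
The critical path is still Culture→Incubate→Extract; finish is now 23 hours.
Change in finish: 23 − 19 = +4 hours.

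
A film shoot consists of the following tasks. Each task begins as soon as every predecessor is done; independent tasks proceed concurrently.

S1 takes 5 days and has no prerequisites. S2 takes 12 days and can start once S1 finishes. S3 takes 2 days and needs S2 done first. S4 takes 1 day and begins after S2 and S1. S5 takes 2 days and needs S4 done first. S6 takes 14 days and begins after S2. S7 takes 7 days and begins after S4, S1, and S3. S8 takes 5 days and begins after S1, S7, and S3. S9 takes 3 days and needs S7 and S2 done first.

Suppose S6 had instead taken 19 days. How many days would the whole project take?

The binding path is S1→S2→S6 = 5+12+14 = 31; finish at 31 days.
S6 is on the critical path; changing it to 19 makes that path 36 days.
That remains the longest chain; total 36 days.

36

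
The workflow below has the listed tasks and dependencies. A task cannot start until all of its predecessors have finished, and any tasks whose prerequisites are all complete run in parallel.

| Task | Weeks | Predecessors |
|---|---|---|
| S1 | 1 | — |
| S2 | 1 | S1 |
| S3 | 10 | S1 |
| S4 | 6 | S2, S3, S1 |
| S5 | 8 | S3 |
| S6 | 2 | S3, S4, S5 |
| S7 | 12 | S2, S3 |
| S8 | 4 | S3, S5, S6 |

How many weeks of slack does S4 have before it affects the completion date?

2

Critical path: S1→S3→S5→S6→S8 = 1+10+8+2+4 = 25, so the finish is 25 weeks.
The longest chain containing S4 totals 23 weeks.
Slack of S4 = 13 − 11 = 2 weeks.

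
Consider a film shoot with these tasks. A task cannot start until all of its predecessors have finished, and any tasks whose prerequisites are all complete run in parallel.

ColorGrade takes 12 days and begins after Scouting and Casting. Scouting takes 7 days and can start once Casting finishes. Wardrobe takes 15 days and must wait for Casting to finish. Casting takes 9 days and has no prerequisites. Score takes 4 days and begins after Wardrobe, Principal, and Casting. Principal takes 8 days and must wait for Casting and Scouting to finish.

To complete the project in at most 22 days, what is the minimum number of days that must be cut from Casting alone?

Current finish: 28 days; target: 22.
Casting is on every critical path, so each day cut from Casting cuts the finish by one (this holds down to a finish of 20).
Need 28 − 22 = 6 days off Casting → Casting becomes 3 days, finish becomes 22.

6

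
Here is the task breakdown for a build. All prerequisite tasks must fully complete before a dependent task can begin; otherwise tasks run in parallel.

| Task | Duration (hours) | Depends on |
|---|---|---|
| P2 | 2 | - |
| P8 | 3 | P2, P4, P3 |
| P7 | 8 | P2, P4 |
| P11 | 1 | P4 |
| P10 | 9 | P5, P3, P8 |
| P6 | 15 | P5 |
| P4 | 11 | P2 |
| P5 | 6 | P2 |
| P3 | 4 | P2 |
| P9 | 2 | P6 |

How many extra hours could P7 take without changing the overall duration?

P2→P4→P8→P10 = 2+11+3+9 = 25 sets the makespan at 25 hours.
Longest path through P7: 21 hours (earliest finish 21, latest finish 25).
So P7 can slip 25 − 21 = 4 hours.

4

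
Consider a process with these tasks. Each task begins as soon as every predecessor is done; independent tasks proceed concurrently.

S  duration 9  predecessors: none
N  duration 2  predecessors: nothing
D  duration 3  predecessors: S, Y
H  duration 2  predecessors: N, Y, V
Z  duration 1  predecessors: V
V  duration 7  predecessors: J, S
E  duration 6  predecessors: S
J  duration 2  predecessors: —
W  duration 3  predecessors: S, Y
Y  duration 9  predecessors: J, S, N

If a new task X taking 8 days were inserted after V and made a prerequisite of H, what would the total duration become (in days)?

Originally the project takes 21 days.
With X inserted, H now waits for max(N, Y, V, X).
New critical path: S→V→X→H = 9+7+8+2 = 26 ⇒ 26 days.

26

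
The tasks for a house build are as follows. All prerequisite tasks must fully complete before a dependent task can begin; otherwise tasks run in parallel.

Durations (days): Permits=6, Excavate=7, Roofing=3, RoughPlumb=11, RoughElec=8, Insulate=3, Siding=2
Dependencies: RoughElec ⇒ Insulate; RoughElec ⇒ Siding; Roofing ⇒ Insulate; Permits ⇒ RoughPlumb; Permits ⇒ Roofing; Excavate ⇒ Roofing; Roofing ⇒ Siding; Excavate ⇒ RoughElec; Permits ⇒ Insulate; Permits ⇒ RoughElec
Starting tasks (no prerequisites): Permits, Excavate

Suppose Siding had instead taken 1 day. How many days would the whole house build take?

The binding path is Excavate→RoughElec→Insulate = 7+8+3 = 18; finish at 18 days.
The longest path through Siding is only 17 days, so Siding has float 1.
No other chain overtakes it, so the finish is 18 days.

18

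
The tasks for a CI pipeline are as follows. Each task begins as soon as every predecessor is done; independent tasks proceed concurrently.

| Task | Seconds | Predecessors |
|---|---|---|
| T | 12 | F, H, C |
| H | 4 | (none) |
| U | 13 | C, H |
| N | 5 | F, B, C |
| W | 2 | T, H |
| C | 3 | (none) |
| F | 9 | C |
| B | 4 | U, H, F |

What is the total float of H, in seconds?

0

H→U→B→N = 4+13+4+5 = 26 sets the makespan at 26 seconds.
The longest chain containing H totals 26 seconds.
So H can slip 4 − 4 = 0 seconds.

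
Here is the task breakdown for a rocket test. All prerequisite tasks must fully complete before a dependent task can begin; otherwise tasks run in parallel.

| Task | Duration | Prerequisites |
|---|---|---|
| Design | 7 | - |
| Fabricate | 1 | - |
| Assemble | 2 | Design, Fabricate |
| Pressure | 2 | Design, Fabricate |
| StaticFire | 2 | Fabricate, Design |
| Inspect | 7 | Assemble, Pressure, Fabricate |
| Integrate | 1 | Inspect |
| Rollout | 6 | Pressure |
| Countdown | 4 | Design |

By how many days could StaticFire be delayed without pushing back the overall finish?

Critical path: Design→Assemble→Inspect→Integrate = 7+2+7+1 = 17, so the finish is 17 days.
The longest chain containing StaticFire totals 9 days.
So StaticFire can slip 17 − 9 = 8 days.

8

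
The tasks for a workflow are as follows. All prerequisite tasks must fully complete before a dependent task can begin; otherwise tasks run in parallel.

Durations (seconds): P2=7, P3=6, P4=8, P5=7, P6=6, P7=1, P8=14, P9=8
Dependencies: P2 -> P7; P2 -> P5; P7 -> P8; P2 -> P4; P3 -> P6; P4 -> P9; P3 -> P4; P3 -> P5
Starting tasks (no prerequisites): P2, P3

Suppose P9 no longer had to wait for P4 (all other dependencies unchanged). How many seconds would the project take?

Original critical path: P2→P4→P9 = 7+8+8 = 23 ⇒ 23 seconds.
Without P4→P9, P9's earliest start moves from 15 to 0.
After: P2→P7→P8 = 7+1+14 = 22 → 22 seconds.

22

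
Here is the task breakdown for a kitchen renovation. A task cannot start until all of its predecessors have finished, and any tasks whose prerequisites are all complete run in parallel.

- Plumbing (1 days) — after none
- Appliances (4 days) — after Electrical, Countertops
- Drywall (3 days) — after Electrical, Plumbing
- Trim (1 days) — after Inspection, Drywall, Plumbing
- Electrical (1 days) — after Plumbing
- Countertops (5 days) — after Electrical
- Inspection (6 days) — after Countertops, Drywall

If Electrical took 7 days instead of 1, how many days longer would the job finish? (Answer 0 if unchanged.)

6

Baseline: Plumbing→Electrical→Countertops→Inspection→Trim = 1+1+5+6+1 = 14 → 14 days.
Electrical lies on that path, so at 7 days the path becomes 20 days.
No other chain overtakes it, so the finish is 20 days.
Change in finish: 20 − 14 = +6 days.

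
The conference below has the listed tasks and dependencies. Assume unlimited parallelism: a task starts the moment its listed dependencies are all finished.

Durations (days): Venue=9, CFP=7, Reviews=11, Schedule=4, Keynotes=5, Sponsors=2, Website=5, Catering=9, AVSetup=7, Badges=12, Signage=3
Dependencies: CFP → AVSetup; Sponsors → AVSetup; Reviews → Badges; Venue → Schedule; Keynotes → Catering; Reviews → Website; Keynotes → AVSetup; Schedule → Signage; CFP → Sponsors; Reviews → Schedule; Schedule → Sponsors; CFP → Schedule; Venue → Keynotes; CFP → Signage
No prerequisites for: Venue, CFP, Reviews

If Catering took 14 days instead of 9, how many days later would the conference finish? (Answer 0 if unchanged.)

Actual critical path: Reviews→Schedule→Sponsors→AVSetup = 11+4+2+7 = 24 ⇒ 24 days.
The longest path through Catering is only 23 days, so Catering has float 1.
The binding chain switches to Venue→Keynotes→Catering = 9+5+14 = 28; finish 28 days.
Change in finish: 28 − 24 = +4 days.

4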